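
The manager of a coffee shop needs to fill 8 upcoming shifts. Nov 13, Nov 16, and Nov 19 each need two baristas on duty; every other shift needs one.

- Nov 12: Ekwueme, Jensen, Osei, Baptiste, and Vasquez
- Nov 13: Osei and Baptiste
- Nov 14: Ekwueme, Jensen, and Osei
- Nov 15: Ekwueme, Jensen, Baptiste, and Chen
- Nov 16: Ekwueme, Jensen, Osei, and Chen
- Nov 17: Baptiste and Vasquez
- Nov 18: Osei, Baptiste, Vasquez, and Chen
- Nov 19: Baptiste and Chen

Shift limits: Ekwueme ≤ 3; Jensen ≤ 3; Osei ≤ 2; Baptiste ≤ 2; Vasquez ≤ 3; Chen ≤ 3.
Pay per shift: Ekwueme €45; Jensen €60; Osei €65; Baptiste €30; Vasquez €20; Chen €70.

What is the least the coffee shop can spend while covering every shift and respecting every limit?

Nov 13 can only be covered by Osei and Baptiste, so that assignment is forced.
Nov 19 can only be covered by Baptiste and Chen, so that assignment is forced.
Picking the cheapest available barista for each shift independently would cost €435, but that ignores the shift limits.
An optimal schedule: Nov 12→Vasquez, Nov 13→Baptiste+Osei, Nov 14→Ekwueme, Nov 15→Ekwueme, Nov 16→Ekwueme+Jensen, Nov 17→Vasquez, Nov 18→Vasquez, Nov 19→Baptiste+Chen.
Total: 20 + 30 + 65 + 45 + 45 + 45 + 60 + 20 + 20 + 30 + 70 = €450.

€450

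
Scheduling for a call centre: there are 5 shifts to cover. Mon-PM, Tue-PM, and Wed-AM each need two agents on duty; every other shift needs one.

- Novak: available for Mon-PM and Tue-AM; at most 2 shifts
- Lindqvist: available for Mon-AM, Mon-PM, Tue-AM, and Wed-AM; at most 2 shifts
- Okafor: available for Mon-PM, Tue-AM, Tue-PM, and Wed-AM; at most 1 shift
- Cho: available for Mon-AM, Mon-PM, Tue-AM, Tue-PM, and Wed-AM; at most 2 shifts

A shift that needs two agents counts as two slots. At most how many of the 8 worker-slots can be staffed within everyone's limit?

7

Total capacity across all agents is 2+2+1+2 = 7, and 8 slots are needed, so at most 7 can be filled.
An assignment achieving 7: Mon-AM→Lindqvist, Mon-PM→Novak, Tue-AM→Novak, Tue-PM→Okafor+Cho, Wed-AM→Lindqvist+Cho.
Loads: Novak 2/2, Lindqvist 2/2, Okafor 1/1, Cho 2/2.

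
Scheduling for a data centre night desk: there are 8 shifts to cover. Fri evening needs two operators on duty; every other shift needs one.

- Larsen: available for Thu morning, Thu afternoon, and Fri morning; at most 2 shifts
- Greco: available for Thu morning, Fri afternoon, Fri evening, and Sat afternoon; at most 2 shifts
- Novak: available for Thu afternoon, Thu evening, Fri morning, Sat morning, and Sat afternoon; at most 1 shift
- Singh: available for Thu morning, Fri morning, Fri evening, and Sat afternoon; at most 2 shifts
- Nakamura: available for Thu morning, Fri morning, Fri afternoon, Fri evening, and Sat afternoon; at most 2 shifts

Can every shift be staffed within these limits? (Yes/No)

No

Total capacity is 9 and 9 slots are needed, so capacity alone doesn't rule it out.
Shifts {Thu evening, Sat morning} need 2 worker-slots in total, but the operators available for any of those shifts (Novak) can supply at most 1 among them. So no valid schedule exists.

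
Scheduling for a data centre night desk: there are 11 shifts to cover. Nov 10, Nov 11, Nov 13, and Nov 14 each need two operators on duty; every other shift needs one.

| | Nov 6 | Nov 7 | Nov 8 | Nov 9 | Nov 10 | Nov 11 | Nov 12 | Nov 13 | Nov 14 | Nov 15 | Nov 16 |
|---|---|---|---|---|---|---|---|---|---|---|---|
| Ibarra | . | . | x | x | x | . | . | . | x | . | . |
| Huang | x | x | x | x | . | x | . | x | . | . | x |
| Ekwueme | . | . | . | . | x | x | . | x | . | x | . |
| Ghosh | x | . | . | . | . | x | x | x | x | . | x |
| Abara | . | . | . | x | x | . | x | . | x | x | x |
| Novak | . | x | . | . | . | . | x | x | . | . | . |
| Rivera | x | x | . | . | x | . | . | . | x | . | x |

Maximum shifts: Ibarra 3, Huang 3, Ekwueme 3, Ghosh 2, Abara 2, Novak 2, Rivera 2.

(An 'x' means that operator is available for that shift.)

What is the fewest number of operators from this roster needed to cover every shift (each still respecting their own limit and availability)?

6

15 slots to fill and no one can take more than 3, so at least ⌈15/3⌉ = 5 operators are needed.
Any 5 operators together have capacity at most 3+3+3+2+2 = 13 < 15 slots, so 5 can never suffice.
Ibarra, Huang, Ekwueme, Ghosh, Abara, and Novak alone can cover everything: Nov 6→Huang, Nov 7→Huang, Nov 8→Ibarra, Nov 9→Ibarra, Nov 10→Ibarra+Ekwueme, Nov 11→Huang+Ekwueme, Nov 12→Novak, Nov 13→Ghosh+Novak, Nov 14→Ghosh+Abara, Nov 15→Ekwueme, Nov 16→Abara.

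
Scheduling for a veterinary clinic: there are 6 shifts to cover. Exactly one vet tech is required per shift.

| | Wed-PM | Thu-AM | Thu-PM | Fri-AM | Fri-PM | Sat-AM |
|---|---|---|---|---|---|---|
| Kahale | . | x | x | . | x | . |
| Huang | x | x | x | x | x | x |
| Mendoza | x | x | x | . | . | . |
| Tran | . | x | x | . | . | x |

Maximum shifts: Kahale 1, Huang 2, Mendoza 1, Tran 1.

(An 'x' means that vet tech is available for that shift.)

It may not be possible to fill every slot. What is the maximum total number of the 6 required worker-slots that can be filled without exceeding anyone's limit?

Total capacity across all vet techs is 1+2+1+1 = 5, and 6 slots are needed, so at most 5 can be filled.
An assignment achieving 5: Wed-PM→Huang, Thu-AM→Mendoza, Fri-AM→Huang, Fri-PM→Kahale, Sat-AM→Tran.
Loads: Kahale 1/1, Huang 2/2, Mendoza 1/1, Tran 1/1.

5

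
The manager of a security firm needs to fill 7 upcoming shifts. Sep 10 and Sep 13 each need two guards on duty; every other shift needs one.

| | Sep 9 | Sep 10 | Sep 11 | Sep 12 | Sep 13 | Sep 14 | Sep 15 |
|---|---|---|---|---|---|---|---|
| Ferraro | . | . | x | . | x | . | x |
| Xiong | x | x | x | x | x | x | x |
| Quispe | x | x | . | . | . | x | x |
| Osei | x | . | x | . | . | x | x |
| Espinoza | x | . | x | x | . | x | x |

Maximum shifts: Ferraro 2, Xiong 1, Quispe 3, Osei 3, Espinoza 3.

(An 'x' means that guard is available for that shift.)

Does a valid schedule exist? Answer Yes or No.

No

Total capacity is 12 and 9 slots are needed, so capacity alone doesn't rule it out.
Shifts {Sep 10, Sep 13} need 4 worker-slots in total, but the guards available for any of those shifts (Ferraro, Xiong, and Quispe) can supply at most 3 among them. So no valid schedule exists.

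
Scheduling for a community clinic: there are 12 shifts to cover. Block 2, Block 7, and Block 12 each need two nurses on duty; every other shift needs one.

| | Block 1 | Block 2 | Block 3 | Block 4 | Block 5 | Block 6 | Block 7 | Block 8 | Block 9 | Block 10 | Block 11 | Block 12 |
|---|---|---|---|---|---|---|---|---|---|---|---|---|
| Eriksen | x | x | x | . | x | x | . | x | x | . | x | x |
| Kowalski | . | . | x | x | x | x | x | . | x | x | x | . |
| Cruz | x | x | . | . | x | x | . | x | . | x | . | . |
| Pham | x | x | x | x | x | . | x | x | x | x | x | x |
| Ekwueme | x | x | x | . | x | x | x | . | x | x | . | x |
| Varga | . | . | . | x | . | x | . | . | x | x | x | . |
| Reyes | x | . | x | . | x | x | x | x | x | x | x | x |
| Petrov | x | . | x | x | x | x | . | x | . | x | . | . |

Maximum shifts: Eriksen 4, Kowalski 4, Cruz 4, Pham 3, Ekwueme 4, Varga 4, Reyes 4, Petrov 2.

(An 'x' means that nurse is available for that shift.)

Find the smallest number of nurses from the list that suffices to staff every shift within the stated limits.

4

15 slots to fill and no one can take more than 4, so at least ⌈15/4⌉ = 4 nurses are needed.
Eriksen, Kowalski, Cruz, and Pham alone can cover everything: Block 1→Eriksen, Block 2→Eriksen+Cruz, Block 3→Eriksen, Block 4→Kowalski, Block 5→Cruz, Block 6→Kowalski, Block 7→Kowalski+Pham, Block 8→Cruz, Block 9→Kowalski, Block 10→Cruz, Block 11→Pham, Block 12→Eriksen+Pham.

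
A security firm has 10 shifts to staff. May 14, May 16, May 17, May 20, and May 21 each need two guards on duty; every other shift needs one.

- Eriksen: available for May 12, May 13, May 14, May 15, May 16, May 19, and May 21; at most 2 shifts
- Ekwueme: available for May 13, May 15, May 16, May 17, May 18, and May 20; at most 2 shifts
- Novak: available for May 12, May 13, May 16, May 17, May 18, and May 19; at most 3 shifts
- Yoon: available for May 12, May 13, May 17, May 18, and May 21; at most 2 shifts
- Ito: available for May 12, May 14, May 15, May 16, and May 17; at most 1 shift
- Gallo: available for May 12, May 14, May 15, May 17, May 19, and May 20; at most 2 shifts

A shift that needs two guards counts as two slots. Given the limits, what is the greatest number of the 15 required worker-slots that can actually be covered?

12

Total capacity across all guards is 2+2+3+2+1+2 = 12, and 15 slots are needed, so at most 12 can be filled.
An assignment achieving 12: May 12→Yoon, May 13→Novak, May 14→Eriksen+Ito, May 15→Gallo, May 16→Novak, May 18→Ekwueme, May 19→Novak, May 20→Ekwueme+Gallo, May 21→Eriksen+Yoon.
Loads: Eriksen 2/2, Ekwueme 2/2, Novak 3/3, Yoon 2/2, Ito 1/1, Gallo 2/2.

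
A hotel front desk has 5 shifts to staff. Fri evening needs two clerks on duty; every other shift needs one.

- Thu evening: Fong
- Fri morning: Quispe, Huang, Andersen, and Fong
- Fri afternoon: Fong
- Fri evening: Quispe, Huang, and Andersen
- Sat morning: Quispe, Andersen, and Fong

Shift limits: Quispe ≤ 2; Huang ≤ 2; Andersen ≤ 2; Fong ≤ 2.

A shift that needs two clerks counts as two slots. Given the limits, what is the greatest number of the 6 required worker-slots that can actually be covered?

Total capacity across all clerks is 2+2+2+2 = 8, and 6 slots are needed, so at most 6 can be filled.
An assignment achieving 6: Thu evening→Fong, Fri morning→Huang, Fri afternoon→Fong, Fri evening→Quispe+Huang, Sat morning→Quispe.
Loads: Quispe 2/2, Huang 2/2, Andersen 0/2, Fong 2/2.

6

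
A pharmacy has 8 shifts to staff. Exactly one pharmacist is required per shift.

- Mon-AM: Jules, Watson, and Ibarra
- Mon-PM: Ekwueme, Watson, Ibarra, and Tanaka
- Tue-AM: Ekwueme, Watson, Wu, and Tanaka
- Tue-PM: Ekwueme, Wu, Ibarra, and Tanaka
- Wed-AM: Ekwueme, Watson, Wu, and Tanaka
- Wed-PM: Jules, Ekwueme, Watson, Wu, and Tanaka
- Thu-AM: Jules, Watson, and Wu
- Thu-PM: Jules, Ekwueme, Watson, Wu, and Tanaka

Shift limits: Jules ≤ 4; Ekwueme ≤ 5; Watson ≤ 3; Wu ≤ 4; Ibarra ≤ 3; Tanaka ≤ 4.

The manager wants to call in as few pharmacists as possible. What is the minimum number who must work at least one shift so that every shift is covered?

2

8 slots to fill and no one can take more than 5, so at least ⌈8/5⌉ = 2 pharmacists are needed.
Jules and Ekwueme alone can cover everything: Mon-AM→Jules, Mon-PM→Ekwueme, Tue-AM→Ekwueme, Tue-PM→Ekwueme, Wed-AM→Ekwueme, Wed-PM→Jules, Thu-AM→Jules, Thu-PM→Jules.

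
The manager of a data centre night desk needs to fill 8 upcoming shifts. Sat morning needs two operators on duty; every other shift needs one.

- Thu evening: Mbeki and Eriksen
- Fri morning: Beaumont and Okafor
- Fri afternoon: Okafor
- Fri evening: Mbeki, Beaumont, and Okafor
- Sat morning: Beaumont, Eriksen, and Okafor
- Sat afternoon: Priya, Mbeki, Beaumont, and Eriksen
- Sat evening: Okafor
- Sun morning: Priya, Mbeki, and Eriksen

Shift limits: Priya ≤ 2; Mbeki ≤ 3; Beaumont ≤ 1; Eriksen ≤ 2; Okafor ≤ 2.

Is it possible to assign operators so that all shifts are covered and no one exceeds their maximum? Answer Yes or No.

No

Total capacity is 10 and 9 slots are needed, so capacity alone doesn't rule it out.
Shifts {Fri morning, Fri afternoon, Sat morning, Sat evening} need 5 worker-slots in total, but the operators available for any of those shifts (Beaumont, Eriksen, and Okafor) can supply at most 4 among them. So no valid schedule exists.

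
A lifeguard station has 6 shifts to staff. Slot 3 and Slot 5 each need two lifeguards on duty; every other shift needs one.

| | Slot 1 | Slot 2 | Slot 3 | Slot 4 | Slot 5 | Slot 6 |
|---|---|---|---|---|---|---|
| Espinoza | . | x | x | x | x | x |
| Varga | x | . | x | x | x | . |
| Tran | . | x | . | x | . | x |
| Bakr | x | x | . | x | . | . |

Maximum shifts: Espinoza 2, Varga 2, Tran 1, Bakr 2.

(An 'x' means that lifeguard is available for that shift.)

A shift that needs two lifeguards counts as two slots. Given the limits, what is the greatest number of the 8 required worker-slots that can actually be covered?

Total capacity across all lifeguards is 2+2+1+2 = 7, and 8 slots are needed, so at most 7 can be filled.
An assignment achieving 7: Slot 1→Varga, Slot 2→Bakr, Slot 3→Espinoza+Varga, Slot 4→Bakr, Slot 5→Espinoza, Slot 6→Tran.
Loads: Espinoza 2/2, Varga 2/2, Tran 1/1, Bakr 2/2.

7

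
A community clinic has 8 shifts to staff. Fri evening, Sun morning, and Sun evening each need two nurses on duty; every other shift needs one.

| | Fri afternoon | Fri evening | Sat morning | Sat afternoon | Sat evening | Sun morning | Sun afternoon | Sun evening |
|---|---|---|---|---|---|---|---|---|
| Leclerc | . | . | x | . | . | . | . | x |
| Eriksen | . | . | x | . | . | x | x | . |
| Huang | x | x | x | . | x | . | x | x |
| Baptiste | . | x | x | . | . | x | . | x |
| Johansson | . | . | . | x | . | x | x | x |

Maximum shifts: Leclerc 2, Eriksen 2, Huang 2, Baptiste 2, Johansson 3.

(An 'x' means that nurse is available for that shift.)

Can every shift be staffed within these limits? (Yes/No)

Total capacity is 11 and 11 slots are needed, so capacity alone doesn't rule it out.
Shifts {Fri afternoon, Fri evening, Sat evening} need 4 worker-slots in total, but the nurses available for any of those shifts (Huang and Baptiste) can supply at most 3 among them. So no valid schedule exists.

No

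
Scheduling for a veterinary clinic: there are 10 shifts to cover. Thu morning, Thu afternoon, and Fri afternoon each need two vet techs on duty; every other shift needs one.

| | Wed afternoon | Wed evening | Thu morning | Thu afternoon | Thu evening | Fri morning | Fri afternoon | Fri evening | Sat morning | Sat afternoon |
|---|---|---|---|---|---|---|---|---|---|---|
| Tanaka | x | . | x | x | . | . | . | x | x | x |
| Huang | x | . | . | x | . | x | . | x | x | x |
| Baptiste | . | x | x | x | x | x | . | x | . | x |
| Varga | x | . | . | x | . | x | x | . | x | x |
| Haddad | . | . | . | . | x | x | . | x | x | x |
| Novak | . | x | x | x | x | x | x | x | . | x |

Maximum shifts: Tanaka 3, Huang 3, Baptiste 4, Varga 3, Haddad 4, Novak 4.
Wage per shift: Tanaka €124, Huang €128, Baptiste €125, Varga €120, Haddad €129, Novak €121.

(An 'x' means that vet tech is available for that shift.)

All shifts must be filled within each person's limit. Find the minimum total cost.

€1591

Fri afternoon can only be covered by Varga and Novak, so that assignment is forced.
Picking the cheapest available vet tech for each shift independently would cost €1570, but that ignores the shift limits.
An optimal schedule: Wed afternoon→Varga, Wed evening→Novak, Thu morning→Novak+Tanaka, Thu afternoon→Tanaka+Baptiste, Thu evening→Novak, Fri morning→Baptiste, Fri afternoon→Varga+Novak, Fri evening→Tanaka, Sat morning→Varga, Sat afternoon→Baptiste.
Total: 120 + 121 + 121 + 124 + 124 + 125 + 121 + 125 + 120 + 121 + 124 + 120 + 125 = €1591.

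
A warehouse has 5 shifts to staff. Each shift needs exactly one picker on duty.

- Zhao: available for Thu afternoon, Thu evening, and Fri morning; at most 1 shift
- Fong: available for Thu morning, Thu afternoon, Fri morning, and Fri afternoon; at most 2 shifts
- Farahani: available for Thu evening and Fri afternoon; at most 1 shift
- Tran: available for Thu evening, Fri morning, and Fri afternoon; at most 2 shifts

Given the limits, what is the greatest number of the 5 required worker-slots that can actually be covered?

5

Total capacity across all pickers is 1+2+1+2 = 6, and 5 slots are needed, so at most 5 can be filled.
An assignment achieving 5: Thu morning→Fong, Thu afternoon→Zhao, Thu evening→Farahani, Fri morning→Fong, Fri afternoon→Tran.
Loads: Zhao 1/1, Fong 2/2, Farahani 1/1, Tran 1/2.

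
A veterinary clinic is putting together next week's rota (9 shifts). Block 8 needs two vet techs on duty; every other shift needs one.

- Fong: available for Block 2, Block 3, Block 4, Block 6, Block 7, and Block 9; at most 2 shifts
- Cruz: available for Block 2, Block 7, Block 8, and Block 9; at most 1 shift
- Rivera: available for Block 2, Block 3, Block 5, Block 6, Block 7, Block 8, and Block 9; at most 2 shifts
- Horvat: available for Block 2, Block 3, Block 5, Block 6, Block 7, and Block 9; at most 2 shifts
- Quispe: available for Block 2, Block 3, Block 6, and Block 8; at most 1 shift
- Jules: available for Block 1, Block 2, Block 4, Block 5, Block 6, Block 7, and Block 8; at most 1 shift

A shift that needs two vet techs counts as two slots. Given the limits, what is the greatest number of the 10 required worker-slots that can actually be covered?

Total capacity across all vet techs is 2+1+2+2+1+1 = 9, and 10 slots are needed, so at most 9 can be filled.
An assignment achieving 9: Block 1→Jules, Block 2→Quispe, Block 3→Fong, Block 4→Fong, Block 5→Rivera, Block 6→Horvat, Block 8→Cruz+Rivera, Block 9→Horvat.
Loads: Fong 2/2, Cruz 1/1, Rivera 2/2, Horvat 2/2, Quispe 1/1, Jules 1/1.

9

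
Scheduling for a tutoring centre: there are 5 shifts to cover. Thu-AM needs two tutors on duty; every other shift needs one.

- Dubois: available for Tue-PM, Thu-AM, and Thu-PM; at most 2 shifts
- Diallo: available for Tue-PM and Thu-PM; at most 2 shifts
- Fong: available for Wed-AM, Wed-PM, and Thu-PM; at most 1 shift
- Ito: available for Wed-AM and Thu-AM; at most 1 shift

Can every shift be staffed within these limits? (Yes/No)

Total capacity is 6 and 6 slots are needed, so capacity alone doesn't rule it out.
Shifts {Wed-AM, Wed-PM, Thu-AM} need 4 worker-slots in total, but the tutors available for any of those shifts (Dubois, Fong, and Ito) can supply at most 3 among them. So no valid schedule exists.

No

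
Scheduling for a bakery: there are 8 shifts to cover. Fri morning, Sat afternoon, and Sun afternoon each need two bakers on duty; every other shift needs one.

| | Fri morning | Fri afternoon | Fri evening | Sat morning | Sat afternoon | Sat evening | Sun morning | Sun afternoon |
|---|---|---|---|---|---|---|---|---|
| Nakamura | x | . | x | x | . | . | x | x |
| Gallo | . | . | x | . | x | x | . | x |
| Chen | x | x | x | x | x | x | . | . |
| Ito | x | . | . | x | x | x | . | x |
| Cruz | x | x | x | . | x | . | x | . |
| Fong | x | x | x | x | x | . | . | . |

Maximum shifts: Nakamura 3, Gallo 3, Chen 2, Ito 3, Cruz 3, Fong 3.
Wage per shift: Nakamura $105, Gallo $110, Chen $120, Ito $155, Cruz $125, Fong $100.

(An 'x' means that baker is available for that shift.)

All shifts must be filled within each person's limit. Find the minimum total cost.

Picking the cheapest available baker for each shift independently would cost $1145, but that ignores the shift limits.
An optimal schedule: Fri morning→Nakamura+Chen, Fri afternoon→Fong, Fri evening→Fong, Sat morning→Fong, Sat afternoon→Gallo+Chen, Sat evening→Gallo, Sun morning→Nakamura, Sun afternoon→Nakamura+Gallo.
Total: 105 + 120 + 100 + 100 + 100 + 110 + 120 + 110 + 105 + 105 + 110 = $1185.

$1185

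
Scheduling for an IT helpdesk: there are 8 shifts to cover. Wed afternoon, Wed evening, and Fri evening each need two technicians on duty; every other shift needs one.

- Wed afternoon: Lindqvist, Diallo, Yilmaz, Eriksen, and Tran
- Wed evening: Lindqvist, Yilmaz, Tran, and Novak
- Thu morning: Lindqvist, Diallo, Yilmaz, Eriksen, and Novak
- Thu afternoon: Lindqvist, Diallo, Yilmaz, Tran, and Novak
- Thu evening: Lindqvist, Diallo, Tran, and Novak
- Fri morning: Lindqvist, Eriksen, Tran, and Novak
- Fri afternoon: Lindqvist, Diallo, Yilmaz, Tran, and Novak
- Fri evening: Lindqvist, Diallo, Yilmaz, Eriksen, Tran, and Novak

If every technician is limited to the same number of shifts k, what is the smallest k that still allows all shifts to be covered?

2

With 6 technicians and 11 worker-slots to fill, someone must work at least ⌈11/6⌉ = 2 shifts, so k ≥ 2.
k = 2 works: Wed afternoon→Eriksen+Tran, Wed evening→Yilmaz+Tran, Thu morning→Diallo, Thu afternoon→Diallo, Thu evening→Lindqvist, Fri morning→Lindqvist, Fri afternoon→Yilmaz, Fri evening→Eriksen+Novak.
Loads: Lindqvist 2, Diallo 2, Yilmaz 2, Eriksen 2, Tran 2, Novak 1 — all ≤ 2.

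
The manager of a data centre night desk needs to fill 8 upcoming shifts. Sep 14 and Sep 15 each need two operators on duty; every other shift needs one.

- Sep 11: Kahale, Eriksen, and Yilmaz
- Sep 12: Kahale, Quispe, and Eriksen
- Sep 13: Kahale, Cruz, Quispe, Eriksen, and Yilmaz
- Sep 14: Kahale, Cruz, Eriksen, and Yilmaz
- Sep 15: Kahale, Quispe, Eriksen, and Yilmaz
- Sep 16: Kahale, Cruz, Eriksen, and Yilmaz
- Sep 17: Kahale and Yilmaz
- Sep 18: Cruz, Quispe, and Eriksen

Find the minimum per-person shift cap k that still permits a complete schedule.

2

With 5 operators and 10 worker-slots to fill, someone must work at least ⌈10/5⌉ = 2 shifts, so k ≥ 2.
k = 2 works: Sep 11→Kahale, Sep 12→Quispe, Sep 13→Quispe, Sep 14→Eriksen+Yilmaz, Sep 15→Eriksen+Yilmaz, Sep 16→Cruz, Sep 17→Kahale, Sep 18→Cruz.
Loads: Kahale 2, Cruz 2, Quispe 2, Eriksen 2, Yilmaz 2 — all ≤ 2.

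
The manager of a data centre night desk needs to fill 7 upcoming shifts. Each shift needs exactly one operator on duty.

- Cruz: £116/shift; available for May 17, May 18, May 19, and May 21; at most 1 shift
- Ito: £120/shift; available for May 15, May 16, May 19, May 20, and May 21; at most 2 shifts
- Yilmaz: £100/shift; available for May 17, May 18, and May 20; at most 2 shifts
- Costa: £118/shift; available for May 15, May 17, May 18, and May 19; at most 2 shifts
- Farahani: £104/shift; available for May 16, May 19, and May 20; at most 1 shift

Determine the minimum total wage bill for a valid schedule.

Picking the cheapest available operator for each shift independently would cost £742, but that ignores the shift limits.
An optimal schedule: May 15→Costa, May 16→Farahani, May 17→Yilmaz, May 18→Yilmaz, May 19→Costa, May 20→Ito, May 21→Cruz.
Total: 118 + 104 + 100 + 100 + 118 + 120 + 116 = £776.

£776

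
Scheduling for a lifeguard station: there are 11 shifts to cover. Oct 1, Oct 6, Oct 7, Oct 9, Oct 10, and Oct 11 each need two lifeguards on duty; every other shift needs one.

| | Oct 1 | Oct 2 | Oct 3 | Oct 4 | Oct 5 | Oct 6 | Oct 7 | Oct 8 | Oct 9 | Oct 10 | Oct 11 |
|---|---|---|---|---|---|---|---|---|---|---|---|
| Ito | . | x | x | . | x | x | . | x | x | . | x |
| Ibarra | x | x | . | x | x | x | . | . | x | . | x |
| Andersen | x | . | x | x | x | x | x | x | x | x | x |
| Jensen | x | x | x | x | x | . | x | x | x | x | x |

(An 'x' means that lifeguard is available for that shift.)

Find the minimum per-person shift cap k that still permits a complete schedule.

5

With 4 lifeguards and 17 worker-slots to fill, someone must work at least ⌈17/4⌉ = 5 shifts, so k ≥ 5.
k = 5 works: Oct 1→Ibarra+Andersen, Oct 2→Ito, Oct 3→Ito, Oct 4→Ibarra, Oct 5→Ito, Oct 6→Ito+Ibarra, Oct 7→Andersen+Jensen, Oct 8→Ito, Oct 9→Ibarra+Andersen, Oct 10→Andersen+Jensen, Oct 11→Ibarra+Andersen.
Loads: Ito 5, Ibarra 5, Andersen 5, Jensen 2 — all ≤ 5.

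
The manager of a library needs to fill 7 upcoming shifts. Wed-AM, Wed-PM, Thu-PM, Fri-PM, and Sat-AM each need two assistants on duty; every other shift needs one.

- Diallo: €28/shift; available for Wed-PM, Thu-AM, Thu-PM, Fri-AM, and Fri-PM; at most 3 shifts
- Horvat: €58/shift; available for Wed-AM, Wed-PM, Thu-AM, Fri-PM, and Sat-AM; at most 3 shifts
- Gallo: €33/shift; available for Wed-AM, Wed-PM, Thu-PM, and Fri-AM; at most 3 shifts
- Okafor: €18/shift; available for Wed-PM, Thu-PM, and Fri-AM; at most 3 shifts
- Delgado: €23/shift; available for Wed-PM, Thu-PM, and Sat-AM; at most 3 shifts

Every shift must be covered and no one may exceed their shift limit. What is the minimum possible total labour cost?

Wed-AM can only be covered by Horvat and Gallo, so that assignment is forced.
Fri-PM can only be covered by Diallo and Horvat, so that assignment is forced.
Sat-AM can only be covered by Horvat and Delgado, so that assignment is forced.
Picking the cheapest available assistant for each shift independently would cost €386, and that bound is achievable.
An optimal schedule: Wed-AM→Gallo+Horvat, Wed-PM→Okafor+Delgado, Thu-AM→Diallo, Thu-PM→Okafor+Delgado, Fri-AM→Okafor, Fri-PM→Diallo+Horvat, Sat-AM→Delgado+Horvat.
Total: 33 + 58 + 18 + 23 + 28 + 18 + 23 + 18 + 28 + 58 + 23 + 58 = €386.

€386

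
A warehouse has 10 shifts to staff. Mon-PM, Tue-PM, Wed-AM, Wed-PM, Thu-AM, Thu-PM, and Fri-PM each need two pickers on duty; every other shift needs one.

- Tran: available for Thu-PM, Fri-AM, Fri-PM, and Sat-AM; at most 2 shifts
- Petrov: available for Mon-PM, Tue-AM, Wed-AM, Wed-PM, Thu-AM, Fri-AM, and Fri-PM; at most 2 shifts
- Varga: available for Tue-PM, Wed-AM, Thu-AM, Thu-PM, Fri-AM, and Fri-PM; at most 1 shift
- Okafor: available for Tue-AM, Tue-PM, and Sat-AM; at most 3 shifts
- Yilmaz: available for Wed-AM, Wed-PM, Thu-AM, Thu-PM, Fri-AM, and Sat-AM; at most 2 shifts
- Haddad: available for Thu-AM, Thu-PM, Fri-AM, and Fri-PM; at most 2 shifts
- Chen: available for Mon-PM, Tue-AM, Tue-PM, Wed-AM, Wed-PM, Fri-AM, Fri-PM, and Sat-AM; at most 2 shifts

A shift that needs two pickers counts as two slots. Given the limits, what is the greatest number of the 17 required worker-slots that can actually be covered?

14

Total capacity across all pickers is 2+2+1+3+2+2+2 = 14, and 17 slots are needed, so at most 14 can be filled.
An assignment achieving 14: Mon-PM→Petrov+Chen, Tue-AM→Okafor, Tue-PM→Varga+Okafor, Wed-AM→Yilmaz+Chen, Wed-PM→Petrov+Yilmaz, Thu-AM→Haddad, Thu-PM→Tran+Haddad, Fri-PM→Tran, Sat-AM→Okafor.
Loads: Tran 2/2, Petrov 2/2, Varga 1/1, Okafor 3/3, Yilmaz 2/2, Haddad 2/2, Chen 2/2.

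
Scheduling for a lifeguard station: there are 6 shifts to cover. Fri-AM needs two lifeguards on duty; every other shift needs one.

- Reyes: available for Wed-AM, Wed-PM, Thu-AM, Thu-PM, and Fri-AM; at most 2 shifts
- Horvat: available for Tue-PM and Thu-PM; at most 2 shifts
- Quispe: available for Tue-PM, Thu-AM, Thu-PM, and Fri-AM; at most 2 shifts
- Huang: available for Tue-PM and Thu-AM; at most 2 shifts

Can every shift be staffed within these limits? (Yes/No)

Total capacity is 8 and 7 slots are needed, so capacity alone doesn't rule it out.
Shifts {Wed-AM, Wed-PM, Fri-AM} need 4 worker-slots in total, but the lifeguards available for any of those shifts (Reyes and Quispe) can supply at most 3 among them. So no valid schedule exists.

No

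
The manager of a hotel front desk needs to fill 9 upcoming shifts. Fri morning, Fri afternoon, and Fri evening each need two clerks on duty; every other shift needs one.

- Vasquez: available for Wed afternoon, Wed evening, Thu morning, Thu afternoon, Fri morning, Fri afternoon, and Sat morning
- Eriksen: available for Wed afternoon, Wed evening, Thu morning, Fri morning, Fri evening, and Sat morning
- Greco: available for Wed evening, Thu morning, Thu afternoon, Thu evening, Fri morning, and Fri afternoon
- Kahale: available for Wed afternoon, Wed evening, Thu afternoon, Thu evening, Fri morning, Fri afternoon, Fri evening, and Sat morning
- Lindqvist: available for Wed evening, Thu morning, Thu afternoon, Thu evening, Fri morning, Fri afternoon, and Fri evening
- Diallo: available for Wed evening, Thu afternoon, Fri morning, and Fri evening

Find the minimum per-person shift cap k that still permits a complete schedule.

With 6 clerks and 12 worker-slots to fill, someone must work at least ⌈12/6⌉ = 2 shifts, so k ≥ 2.
k = 2 works: Wed afternoon→Vasquez, Wed evening→Eriksen, Thu morning→Eriksen, Thu afternoon→Greco, Thu evening→Greco, Fri morning→Lindqvist+Diallo, Fri afternoon→Kahale+Lindqvist, Fri evening→Kahale+Diallo, Sat morning→Vasquez.
Loads: Vasquez 2, Eriksen 2, Greco 2, Kahale 2, Lindqvist 2, Diallo 2 — all ≤ 2.

2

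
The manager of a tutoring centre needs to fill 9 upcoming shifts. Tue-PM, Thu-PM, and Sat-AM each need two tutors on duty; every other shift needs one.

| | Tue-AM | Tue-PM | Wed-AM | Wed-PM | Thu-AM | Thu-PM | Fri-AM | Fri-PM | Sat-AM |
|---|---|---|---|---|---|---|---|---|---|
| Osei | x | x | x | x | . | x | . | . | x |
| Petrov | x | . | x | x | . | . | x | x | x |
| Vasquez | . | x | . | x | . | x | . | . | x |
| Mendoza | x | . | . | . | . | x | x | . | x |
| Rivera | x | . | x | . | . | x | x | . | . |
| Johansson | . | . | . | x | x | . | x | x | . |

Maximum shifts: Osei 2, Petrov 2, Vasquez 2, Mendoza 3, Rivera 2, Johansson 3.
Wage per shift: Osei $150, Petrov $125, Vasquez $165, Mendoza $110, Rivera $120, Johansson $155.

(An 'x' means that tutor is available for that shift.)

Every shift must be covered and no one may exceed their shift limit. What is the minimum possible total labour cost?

Tue-PM can only be covered by Osei and Vasquez, so that assignment is forced.
Thu-AM can only be covered by Johansson, so that assignment is forced.
Picking the cheapest available tutor for each shift independently would cost $1525, but that ignores the shift limits.
An optimal schedule: Tue-AM→Mendoza, Tue-PM→Osei+Vasquez, Wed-AM→Rivera, Wed-PM→Petrov, Thu-AM→Johansson, Thu-PM→Mendoza+Rivera, Fri-AM→Johansson, Fri-PM→Petrov, Sat-AM→Mendoza+Osei.
Total: 110 + 150 + 165 + 120 + 125 + 155 + 110 + 120 + 155 + 125 + 110 + 150 = $1595.

$1595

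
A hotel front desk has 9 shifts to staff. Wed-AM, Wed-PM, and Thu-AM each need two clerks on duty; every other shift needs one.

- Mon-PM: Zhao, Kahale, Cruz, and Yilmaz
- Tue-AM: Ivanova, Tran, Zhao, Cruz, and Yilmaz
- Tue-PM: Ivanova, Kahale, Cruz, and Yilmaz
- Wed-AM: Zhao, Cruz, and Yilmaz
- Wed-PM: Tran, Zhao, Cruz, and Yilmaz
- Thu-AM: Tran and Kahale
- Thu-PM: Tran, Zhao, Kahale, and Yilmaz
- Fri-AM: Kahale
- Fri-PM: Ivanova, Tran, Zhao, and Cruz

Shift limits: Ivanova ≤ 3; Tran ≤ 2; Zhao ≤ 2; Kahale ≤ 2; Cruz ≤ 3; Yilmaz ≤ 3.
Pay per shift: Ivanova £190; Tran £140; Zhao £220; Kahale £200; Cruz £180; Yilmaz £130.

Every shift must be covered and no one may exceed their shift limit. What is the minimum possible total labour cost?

£1990

Thu-AM can only be covered by Tran and Kahale, so that assignment is forced.
Fri-AM can only be covered by Kahale, so that assignment is forced.
Picking the cheapest available clerk for each shift independently would cost £1780, but that ignores the shift limits.
An optimal schedule: Mon-PM→Yilmaz, Tue-AM→Ivanova, Tue-PM→Cruz, Wed-AM→Yilmaz+Cruz, Wed-PM→Tran+Cruz, Thu-AM→Tran+Kahale, Thu-PM→Yilmaz, Fri-AM→Kahale, Fri-PM→Ivanova.
Total: 130 + 190 + 180 + 130 + 180 + 140 + 180 + 140 + 200 + 130 + 200 + 190 = £1990.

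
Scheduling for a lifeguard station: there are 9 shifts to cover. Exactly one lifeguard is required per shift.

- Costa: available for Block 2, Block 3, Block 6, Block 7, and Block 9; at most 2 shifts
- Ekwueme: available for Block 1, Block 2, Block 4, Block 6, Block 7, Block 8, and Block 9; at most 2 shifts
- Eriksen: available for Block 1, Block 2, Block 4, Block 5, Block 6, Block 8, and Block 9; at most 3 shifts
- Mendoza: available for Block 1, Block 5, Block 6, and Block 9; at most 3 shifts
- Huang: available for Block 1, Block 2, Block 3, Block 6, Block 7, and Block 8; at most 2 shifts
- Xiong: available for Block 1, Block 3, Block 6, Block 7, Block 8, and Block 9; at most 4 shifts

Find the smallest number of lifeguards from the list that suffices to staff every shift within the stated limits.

3

9 slots to fill and no one can take more than 4, so at least ⌈9/4⌉ = 3 lifeguards are needed.
Costa, Eriksen, and Xiong alone can cover everything: Block 1→Eriksen, Block 2→Costa, Block 3→Costa, Block 4→Eriksen, Block 5→Eriksen, Block 6→Xiong, Block 7→Xiong, Block 8→Xiong, Block 9→Xiong.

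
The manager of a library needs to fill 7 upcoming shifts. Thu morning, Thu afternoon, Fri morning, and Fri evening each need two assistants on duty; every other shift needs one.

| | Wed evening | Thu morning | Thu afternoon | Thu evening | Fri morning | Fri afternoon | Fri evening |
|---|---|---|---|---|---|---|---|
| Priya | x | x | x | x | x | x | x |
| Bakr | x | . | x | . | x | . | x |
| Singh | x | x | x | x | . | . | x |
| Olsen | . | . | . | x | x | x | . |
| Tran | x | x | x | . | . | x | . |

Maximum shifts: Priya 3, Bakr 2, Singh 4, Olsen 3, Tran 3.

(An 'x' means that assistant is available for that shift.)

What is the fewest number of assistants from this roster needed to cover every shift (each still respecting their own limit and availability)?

4

11 slots to fill and no one can take more than 4, so at least ⌈11/4⌉ = 3 assistants are needed.
Any 3 assistants together have capacity at most 4+3+3 = 10 < 11 slots, so 3 can never suffice.
Priya, Bakr, Singh, and Olsen alone can cover everything: Wed evening→Singh, Thu morning→Priya+Singh, Thu afternoon→Priya+Singh, Thu evening→Olsen, Fri morning→Bakr+Olsen, Fri afternoon→Priya, Fri evening→Bakr+Singh.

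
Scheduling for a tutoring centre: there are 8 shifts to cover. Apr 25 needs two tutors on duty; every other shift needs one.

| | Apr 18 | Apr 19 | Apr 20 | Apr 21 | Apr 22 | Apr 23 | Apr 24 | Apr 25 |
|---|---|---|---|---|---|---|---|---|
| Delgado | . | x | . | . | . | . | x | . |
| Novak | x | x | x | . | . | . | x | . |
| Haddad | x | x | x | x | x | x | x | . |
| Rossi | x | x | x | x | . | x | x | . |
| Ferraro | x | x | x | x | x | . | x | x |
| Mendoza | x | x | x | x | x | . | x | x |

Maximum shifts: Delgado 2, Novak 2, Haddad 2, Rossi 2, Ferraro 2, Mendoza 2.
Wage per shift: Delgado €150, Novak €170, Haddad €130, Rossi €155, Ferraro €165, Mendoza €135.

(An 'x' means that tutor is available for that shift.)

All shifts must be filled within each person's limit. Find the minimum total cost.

€1305

Apr 25 can only be covered by Ferraro and Mendoza, so that assignment is forced.
Picking the cheapest available tutor for each shift independently would cost €1210, but that ignores the shift limits.
An optimal schedule: Apr 18→Rossi, Apr 19→Delgado, Apr 20→Rossi, Apr 21→Mendoza, Apr 22→Haddad, Apr 23→Haddad, Apr 24→Delgado, Apr 25→Mendoza+Ferraro.
Total: 155 + 150 + 155 + 135 + 130 + 130 + 150 + 135 + 165 = €1305.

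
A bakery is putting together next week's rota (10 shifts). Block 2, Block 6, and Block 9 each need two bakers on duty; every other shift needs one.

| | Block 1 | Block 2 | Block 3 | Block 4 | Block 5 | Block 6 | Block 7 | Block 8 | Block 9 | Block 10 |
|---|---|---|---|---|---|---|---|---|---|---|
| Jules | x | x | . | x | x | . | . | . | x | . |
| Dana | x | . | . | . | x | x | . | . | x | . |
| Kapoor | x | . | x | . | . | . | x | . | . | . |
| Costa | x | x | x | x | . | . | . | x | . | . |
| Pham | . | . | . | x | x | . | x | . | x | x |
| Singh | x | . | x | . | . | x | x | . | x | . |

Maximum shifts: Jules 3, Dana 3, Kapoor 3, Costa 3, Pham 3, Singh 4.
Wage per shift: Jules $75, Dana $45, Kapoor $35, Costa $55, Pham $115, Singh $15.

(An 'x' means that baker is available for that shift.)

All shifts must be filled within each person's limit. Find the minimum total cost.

Block 2 can only be covered by Jules and Costa, so that assignment is forced.
Block 6 can only be covered by Dana and Singh, so that assignment is forced.
Block 8 can only be covered by Costa, so that assignment is forced.
Picking the cheapest available baker for each shift independently would cost $565, but that ignores the shift limits.
An optimal schedule: Block 1→Kapoor, Block 2→Costa+Jules, Block 3→Singh, Block 4→Costa, Block 5→Dana, Block 6→Singh+Dana, Block 7→Singh, Block 8→Costa, Block 9→Singh+Dana, Block 10→Pham.
Total: 35 + 55 + 75 + 15 + 55 + 45 + 15 + 45 + 15 + 55 + 15 + 45 + 115 = $585.

$585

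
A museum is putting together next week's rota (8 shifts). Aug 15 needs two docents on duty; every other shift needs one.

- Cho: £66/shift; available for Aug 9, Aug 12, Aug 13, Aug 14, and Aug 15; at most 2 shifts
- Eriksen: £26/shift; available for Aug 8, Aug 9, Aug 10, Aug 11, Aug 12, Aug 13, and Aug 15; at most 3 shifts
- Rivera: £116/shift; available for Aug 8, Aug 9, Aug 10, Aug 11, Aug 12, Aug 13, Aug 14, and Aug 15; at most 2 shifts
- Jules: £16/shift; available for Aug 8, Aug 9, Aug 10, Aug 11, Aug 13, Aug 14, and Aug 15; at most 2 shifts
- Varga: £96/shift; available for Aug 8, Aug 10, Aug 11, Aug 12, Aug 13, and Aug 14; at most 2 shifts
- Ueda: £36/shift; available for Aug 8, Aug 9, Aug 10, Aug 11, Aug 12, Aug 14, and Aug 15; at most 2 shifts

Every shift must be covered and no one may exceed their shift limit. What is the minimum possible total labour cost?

Picking the cheapest available docent for each shift independently would cost £164, but that ignores the shift limits.
An optimal schedule: Aug 8→Jules, Aug 9→Jules, Aug 10→Eriksen, Aug 11→Eriksen, Aug 12→Eriksen, Aug 13→Cho, Aug 14→Ueda, Aug 15→Ueda+Cho.
Total: 16 + 16 + 26 + 26 + 26 + 66 + 36 + 36 + 66 = £314.

£314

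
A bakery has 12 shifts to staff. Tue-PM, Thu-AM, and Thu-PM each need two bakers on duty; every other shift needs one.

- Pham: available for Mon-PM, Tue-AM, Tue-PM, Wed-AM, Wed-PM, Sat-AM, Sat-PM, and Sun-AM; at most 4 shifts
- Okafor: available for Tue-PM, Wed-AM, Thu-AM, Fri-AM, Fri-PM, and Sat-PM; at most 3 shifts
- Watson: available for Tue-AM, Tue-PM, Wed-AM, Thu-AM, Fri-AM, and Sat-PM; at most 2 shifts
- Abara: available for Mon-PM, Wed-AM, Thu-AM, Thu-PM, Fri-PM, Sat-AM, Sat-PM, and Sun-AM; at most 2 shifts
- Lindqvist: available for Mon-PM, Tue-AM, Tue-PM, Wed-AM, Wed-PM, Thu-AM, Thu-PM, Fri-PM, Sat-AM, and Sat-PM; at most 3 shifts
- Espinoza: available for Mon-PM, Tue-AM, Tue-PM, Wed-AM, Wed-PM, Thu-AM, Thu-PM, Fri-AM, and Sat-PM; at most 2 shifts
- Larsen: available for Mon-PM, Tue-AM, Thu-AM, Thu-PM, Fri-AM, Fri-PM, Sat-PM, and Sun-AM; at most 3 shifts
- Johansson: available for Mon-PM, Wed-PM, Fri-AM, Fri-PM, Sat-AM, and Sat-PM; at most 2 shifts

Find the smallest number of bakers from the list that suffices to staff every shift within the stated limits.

15 slots to fill and no one can take more than 4, so at least ⌈15/4⌉ = 4 bakers are needed.
Any 4 bakers together have capacity at most 4+3+3+3 = 13 < 15 slots, so 4 can never suffice.
Pham, Okafor, Watson, Lindqvist, and Larsen alone can cover everything: Mon-PM→Pham, Tue-AM→Watson, Tue-PM→Watson+Lindqvist, Wed-AM→Okafor, Wed-PM→Pham, Thu-AM→Lindqvist+Larsen, Thu-PM→Lindqvist+Larsen, Fri-AM→Okafor, Fri-PM→Okafor, Sat-AM→Pham, Sat-PM→Larsen, Sun-AM→Pham.

5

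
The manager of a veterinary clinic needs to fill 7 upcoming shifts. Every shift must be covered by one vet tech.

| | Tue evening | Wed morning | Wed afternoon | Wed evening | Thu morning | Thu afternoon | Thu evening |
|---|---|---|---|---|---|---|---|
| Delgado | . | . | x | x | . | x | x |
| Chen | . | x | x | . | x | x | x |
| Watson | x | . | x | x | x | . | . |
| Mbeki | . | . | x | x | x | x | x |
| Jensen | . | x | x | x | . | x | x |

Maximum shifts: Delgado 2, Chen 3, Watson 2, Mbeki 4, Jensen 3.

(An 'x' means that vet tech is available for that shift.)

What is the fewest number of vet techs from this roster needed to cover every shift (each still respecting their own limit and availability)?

7 slots to fill and no one can take more than 4, so at least ⌈7/4⌉ = 2 vet techs are needed.
No set of 2 vet techs can cover every shift (each such set leaves at least one shift with no one available or exceeds a cap).
Delgado, Chen, and Watson alone can cover everything: Tue evening→Watson, Wed morning→Chen, Wed afternoon→Watson, Wed evening→Delgado, Thu morning→Chen, Thu afternoon→Delgado, Thu evening→Chen.

3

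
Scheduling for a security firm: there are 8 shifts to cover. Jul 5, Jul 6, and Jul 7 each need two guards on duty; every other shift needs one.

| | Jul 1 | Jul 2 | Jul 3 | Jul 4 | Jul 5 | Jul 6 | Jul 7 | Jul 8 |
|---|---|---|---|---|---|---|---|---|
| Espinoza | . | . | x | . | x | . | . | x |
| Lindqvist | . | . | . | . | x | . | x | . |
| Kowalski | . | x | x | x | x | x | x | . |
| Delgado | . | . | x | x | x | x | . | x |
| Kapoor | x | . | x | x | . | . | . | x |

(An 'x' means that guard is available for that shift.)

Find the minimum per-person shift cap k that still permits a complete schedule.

With 5 guards and 11 worker-slots to fill, someone must work at least ⌈11/5⌉ = 3 shifts, so k ≥ 3.
k = 3 works: Jul 1→Kapoor, Jul 2→Kowalski, Jul 3→Espinoza, Jul 4→Delgado, Jul 5→Espinoza+Lindqvist, Jul 6→Kowalski+Delgado, Jul 7→Lindqvist+Kowalski, Jul 8→Espinoza.
Loads: Espinoza 3, Lindqvist 2, Kowalski 3, Delgado 2, Kapoor 1 — all ≤ 3.

3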